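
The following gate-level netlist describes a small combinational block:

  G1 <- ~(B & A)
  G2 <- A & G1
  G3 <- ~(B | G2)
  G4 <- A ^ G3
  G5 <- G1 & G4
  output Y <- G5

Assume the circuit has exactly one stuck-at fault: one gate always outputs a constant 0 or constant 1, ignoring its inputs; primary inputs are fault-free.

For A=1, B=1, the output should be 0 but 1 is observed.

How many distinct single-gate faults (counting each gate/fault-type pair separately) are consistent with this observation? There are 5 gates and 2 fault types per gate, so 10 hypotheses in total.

2

Fault-free: G1=0, G2=0, G3=0, G4=1, G5=0 → 0. Observed 1.
  G1 stuck-at-0: output 0 ✗
  G1 stuck-at-1: output 1 ✓
  G2 stuck-at-0: output 0 ✗
  G2 stuck-at-1: output 0 ✗
  G3 stuck-at-0: output 0 ✗
  G3 stuck-at-1: output 0 ✗
  G4 stuck-at-0: output 0 ✗
  G4 stuck-at-1: output 0 ✗
  G5 stuck-at-0: output 0 ✗
  G5 stuck-at-1: output 1 ✓
Consistent faults: {G1 stuck-at-1, G5 stuck-at-1} — 2 in all.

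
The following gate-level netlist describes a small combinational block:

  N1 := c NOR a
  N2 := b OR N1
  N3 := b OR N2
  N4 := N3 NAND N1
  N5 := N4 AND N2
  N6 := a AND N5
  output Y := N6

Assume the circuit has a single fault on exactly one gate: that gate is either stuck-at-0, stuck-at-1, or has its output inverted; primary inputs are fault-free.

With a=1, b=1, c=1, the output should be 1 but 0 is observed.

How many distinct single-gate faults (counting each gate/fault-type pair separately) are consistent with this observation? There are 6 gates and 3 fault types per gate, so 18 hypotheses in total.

10

Fault-free: N1=0, N2=1, N3=1, N4=1, N5=1, N6=1 → 1. Observed 0.
  N1: stuck-at-1, inverted output ✓; others ✗
  N2: stuck-at-0, inverted output ✓; others ✗
  N3: none of the 3 fault types match ✗
  N4: stuck-at-0, inverted output ✓; others ✗
  N5: stuck-at-0, inverted output ✓; others ✗
  N6: stuck-at-0, inverted output ✓; others ✗
Consistent faults: {N1 stuck-at-1, N1 inverted output, N2 stuck-at-0, N2 inverted output, N4 stuck-at-0, N4 inverted output, N5 stuck-at-0, N5 inverted output, N6 stuck-at-0, N6 inverted output} — 10 in all.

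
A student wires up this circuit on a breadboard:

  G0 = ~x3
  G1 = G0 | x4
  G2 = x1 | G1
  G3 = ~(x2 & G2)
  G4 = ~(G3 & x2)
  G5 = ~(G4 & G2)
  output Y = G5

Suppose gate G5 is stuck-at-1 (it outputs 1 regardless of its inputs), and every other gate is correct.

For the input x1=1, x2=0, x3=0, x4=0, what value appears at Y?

Propagate with G5 forced: G0=1, G1=1, G2=1, G3=1, G4=1, G5=1 [stuck-at-1].
So Y = 1. (Without the fault it would be 0.)

1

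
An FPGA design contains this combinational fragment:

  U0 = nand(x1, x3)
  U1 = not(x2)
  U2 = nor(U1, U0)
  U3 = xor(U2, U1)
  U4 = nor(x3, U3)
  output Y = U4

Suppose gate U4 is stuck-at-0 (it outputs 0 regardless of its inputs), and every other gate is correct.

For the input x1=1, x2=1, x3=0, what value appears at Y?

Propagate with U4 forced: U0=1, U1=0, U2=0, U3=0, U4=0 [stuck-at-0].
So Y = 0. (Without the fault it would be 1.)

0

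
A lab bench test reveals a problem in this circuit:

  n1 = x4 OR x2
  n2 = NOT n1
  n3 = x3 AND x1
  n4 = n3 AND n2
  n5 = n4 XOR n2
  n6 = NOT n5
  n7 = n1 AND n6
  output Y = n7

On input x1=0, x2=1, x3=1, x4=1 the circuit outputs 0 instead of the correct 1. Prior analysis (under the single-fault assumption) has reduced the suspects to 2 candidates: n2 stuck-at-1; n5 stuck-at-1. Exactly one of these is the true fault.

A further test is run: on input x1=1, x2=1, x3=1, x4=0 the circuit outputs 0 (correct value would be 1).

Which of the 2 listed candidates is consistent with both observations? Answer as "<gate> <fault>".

n5 stuck-at-1

Evaluate each candidate on input x1=1, x2=1, x3=1, x4=0:
  n2 stuck-at-1: n1=1, n2=1 [stuck-at-1], n3=1, n4=1, n5=0, n6=1, n7=1 → 1 — eliminated
  n5 stuck-at-1: n1=1, n2=0, n3=1, n4=0, n5=1 [stuck-at-1], n6=0, n7=0 → 0 — matches
Only n5 stuck-at-1 reproduces the observed 0.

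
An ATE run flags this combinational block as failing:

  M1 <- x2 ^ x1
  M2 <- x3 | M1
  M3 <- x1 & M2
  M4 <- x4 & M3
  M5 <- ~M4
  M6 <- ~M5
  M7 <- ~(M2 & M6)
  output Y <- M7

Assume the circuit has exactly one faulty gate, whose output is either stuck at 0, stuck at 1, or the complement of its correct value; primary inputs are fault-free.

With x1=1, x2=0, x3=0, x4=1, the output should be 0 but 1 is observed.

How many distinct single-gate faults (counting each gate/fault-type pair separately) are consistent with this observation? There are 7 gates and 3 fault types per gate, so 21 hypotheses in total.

14

Fault-free: M1=1, M2=1, M3=1, M4=1, M5=0, M6=1, M7=0 → 0. Observed 1.
  M1: stuck-at-0, inverted output ✓; others ✗
  M2: stuck-at-0, inverted output ✓; others ✗
  M3: stuck-at-0, inverted output ✓; others ✗
  M4: stuck-at-0, inverted output ✓; others ✗
  M5: stuck-at-1, inverted output ✓; others ✗
  M6: stuck-at-0, inverted output ✓; others ✗
  M7: stuck-at-1, inverted output ✓; others ✗
Consistent faults: {M1 stuck-at-0, M1 inverted output, M2 stuck-at-0, M2 inverted output, M3 stuck-at-0, M3 inverted output, M4 stuck-at-0, M4 inverted output, M5 stuck-at-1, M5 inverted output, M6 stuck-at-0, M6 inverted output, M7 stuck-at-1, M7 inverted output} — 14 in all.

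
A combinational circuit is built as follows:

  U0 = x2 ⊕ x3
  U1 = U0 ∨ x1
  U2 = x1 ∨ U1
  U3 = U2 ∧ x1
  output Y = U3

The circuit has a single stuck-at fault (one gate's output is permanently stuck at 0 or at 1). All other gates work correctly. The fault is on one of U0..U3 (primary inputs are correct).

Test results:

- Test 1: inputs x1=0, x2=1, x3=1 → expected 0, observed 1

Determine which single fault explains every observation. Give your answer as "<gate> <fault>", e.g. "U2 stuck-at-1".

U3 stuck-at-1

Fault-free values for test 1 (x1=0, x2=1, x3=1): U0=0, U1=0, U2=0, U3=0, giving Y=0. Observed 1.
Test 1: faults giving observed 1 are {U3 stuck-at-1}.
Only U3 stuck-at-1 is consistent with every test.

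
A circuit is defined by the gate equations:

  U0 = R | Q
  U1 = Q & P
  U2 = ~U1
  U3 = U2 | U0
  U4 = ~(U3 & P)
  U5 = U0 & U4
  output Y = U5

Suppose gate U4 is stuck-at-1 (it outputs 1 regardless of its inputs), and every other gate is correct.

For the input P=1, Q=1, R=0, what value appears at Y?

1

Propagate with U4 forced: U0=1, U1=1, U2=0, U3=1, U4=1 [stuck-at-1], U5=1.
So Y = 1. (Without the fault it would be 0.)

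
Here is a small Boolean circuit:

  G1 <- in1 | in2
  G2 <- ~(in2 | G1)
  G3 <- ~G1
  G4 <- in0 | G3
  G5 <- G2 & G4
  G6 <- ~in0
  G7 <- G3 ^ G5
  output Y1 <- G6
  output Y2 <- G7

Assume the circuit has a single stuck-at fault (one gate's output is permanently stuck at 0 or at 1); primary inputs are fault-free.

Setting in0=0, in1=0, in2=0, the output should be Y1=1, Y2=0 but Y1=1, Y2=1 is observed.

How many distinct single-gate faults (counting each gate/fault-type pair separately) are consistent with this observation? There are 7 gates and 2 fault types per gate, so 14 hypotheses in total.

4

Fault-free: G1=0, G2=1, G3=1, G4=1, G5=1, G6=1, G7=0 → Y1=1, Y2=0. Observed Y1=1, Y2=1.
  G1 stuck-at-0: output Y1=1, Y2=0 ✗
  G1 stuck-at-1: output Y1=1, Y2=0 ✗
  G2 stuck-at-0: output Y1=1, Y2=1 ✓
  G2 stuck-at-1: output Y1=1, Y2=0 ✗
  G3 stuck-at-0: output Y1=1, Y2=0 ✗
  G3 stuck-at-1: output Y1=1, Y2=0 ✗
  G4 stuck-at-0: output Y1=1, Y2=1 ✓
  G4 stuck-at-1: output Y1=1, Y2=0 ✗
  G5 stuck-at-0: output Y1=1, Y2=1 ✓
  G5 stuck-at-1: output Y1=1, Y2=0 ✗
  G6 stuck-at-0: output Y1=0, Y2=0 ✗
  G6 stuck-at-1: output Y1=1, Y2=0 ✗
  G7 stuck-at-0: output Y1=1, Y2=0 ✗
  G7 stuck-at-1: output Y1=1, Y2=1 ✓
Consistent faults: {G2 stuck-at-0, G4 stuck-at-0, G5 stuck-at-0, G7 stuck-at-1} — 4 in all.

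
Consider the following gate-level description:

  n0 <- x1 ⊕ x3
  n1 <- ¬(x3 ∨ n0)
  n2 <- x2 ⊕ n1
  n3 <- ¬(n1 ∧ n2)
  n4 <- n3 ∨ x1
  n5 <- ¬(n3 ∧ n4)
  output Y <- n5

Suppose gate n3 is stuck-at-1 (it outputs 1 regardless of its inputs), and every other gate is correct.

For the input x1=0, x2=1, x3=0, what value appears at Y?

Propagate with n3 forced: n0=0, n1=1, n2=0, n3=1 [stuck-at-1], n4=1, n5=0.
So Y = 0. (Same as the fault-free value — the fault is masked on this input.)

0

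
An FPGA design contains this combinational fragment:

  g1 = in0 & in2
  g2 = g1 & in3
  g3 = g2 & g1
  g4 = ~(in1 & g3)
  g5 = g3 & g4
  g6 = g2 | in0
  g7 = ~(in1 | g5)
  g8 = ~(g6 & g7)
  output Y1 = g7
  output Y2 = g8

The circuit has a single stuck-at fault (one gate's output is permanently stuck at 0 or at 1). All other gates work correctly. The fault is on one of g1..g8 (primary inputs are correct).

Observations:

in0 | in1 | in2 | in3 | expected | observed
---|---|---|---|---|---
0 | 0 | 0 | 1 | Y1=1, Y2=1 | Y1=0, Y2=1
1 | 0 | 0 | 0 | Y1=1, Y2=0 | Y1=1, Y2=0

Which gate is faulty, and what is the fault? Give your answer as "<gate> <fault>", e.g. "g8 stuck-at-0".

g1 stuck-at-1

Fault-free values for test 1 (in0=0, in1=0, in2=0, in3=1): g1=0, g2=0, g3=0, g4=1, g5=0, g6=0, g7=1, g8=1, giving Y1=1, Y2=1. Observed Y1=0, Y2=1.
Test 1: faults giving observed Y1=0, Y2=1 are {g1 stuck-at-1, g3 stuck-at-1, g5 stuck-at-1, g7 stuck-at-0}.
Test 2 (in0=1, in1=0, in2=0, in3=0): fault-free g1=0, g2=0, g3=0, g4=1, g5=0, g6=1, g7=1, g8=0 → Y1=1, Y2=0; observed Y1=1, Y2=0. Eliminates g3 stuck-at-1, g5 stuck-at-1, g7 stuck-at-0.
Only g1 stuck-at-1 is consistent with every test.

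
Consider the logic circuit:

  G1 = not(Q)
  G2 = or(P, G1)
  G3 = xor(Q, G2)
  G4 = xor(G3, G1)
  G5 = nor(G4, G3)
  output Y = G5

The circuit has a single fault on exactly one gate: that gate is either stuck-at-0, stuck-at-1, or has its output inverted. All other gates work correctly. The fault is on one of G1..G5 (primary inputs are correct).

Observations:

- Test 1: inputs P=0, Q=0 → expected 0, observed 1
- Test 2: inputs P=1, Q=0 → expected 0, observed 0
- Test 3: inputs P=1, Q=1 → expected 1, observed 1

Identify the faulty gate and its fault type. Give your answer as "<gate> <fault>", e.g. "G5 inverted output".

Fault-free values for test 1 (P=0, Q=0): G1=1, G2=1, G3=1, G4=0, G5=0, giving Y=0. Observed 1.
Test 1: faults giving observed 1 are {G1 stuck-at-0, G1 inverted output, G5 stuck-at-1, G5 inverted output}.
Test 2 (P=1, Q=0): fault-free G1=1, G2=1, G3=1, G4=0, G5=0 → 0; observed 0. Eliminates G5 stuck-at-1, G5 inverted output.
Test 3 (P=1, Q=1): fault-free G1=0, G2=1, G3=0, G4=0, G5=1 → 1; observed 1. Eliminates G1 inverted output.
Only G1 stuck-at-0 is consistent with every test.

G1 stuck-at-0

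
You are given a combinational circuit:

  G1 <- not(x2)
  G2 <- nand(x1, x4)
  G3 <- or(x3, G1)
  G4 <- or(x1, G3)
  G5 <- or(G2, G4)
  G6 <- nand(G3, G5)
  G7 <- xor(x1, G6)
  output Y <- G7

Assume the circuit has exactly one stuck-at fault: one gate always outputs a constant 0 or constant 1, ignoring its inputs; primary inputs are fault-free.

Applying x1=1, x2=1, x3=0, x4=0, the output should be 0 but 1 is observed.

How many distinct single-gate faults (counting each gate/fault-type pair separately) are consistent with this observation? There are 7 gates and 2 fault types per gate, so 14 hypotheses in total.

Fault-free: G1=0, G2=1, G3=0, G4=1, G5=1, G6=1, G7=0 → 0. Observed 1.
  G1 stuck-at-0: output 0 ✗
  G1 stuck-at-1: output 1 ✓
  G2 stuck-at-0: output 0 ✗
  G2 stuck-at-1: output 0 ✗
  G3 stuck-at-0: output 0 ✗
  G3 stuck-at-1: output 1 ✓
  G4 stuck-at-0: output 0 ✗
  G4 stuck-at-1: output 0 ✗
  G5 stuck-at-0: output 0 ✗
  G5 stuck-at-1: output 0 ✗
  G6 stuck-at-0: output 1 ✓
  G6 stuck-at-1: output 0 ✗
  G7 stuck-at-0: output 0 ✗
  G7 stuck-at-1: output 1 ✓
Consistent faults: {G1 stuck-at-1, G3 stuck-at-1, G6 stuck-at-0, G7 stuck-at-1} — 4 in all.

4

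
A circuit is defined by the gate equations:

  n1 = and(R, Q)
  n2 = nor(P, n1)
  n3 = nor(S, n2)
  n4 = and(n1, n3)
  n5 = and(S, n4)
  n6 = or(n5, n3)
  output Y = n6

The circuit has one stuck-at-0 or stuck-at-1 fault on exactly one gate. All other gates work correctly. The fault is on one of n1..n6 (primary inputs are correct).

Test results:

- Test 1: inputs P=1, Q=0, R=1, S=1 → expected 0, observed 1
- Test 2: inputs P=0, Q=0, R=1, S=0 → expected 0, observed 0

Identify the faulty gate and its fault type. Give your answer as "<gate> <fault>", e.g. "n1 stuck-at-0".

Fault-free values for test 1 (P=1, Q=0, R=1, S=1): n1=0, n2=0, n3=0, n4=0, n5=0, n6=0, giving Y=0. Observed 1.
Test 1: faults giving observed 1 are {n3 stuck-at-1, n4 stuck-at-1, n5 stuck-at-1, n6 stuck-at-1}.
Test 2 (P=0, Q=0, R=1, S=0): fault-free n1=0, n2=1, n3=0, n4=0, n5=0, n6=0 → 0; observed 0. Eliminates n3 stuck-at-1, n5 stuck-at-1, n6 stuck-at-1.
Only n4 stuck-at-1 is consistent with every test.

n4 stuck-at-1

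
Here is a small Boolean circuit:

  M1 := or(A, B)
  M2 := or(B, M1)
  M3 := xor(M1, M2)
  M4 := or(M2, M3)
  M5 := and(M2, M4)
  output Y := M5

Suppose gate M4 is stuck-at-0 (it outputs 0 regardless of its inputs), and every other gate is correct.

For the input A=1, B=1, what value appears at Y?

0

Propagate with M4 forced: M1=1, M2=1, M3=0, M4=0 [stuck-at-0], M5=0.
So Y = 0. (Without the fault it would be 1.)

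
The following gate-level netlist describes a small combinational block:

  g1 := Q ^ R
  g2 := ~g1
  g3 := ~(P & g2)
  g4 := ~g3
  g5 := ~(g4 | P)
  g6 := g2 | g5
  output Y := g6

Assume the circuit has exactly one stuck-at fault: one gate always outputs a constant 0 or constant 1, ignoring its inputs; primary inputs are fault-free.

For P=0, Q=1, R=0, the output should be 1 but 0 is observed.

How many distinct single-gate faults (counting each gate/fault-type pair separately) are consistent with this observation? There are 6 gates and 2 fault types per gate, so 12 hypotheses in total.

4

Fault-free: g1=1, g2=0, g3=1, g4=0, g5=1, g6=1 → 1. Observed 0.
  g1 stuck-at-0: output 1 ✗
  g1 stuck-at-1: output 1 ✗
  g2 stuck-at-0: output 1 ✗
  g2 stuck-at-1: output 1 ✗
  g3 stuck-at-0: output 0 ✓
  g3 stuck-at-1: output 1 ✗
  g4 stuck-at-0: output 1 ✗
  g4 stuck-at-1: output 0 ✓
  g5 stuck-at-0: output 0 ✓
  g5 stuck-at-1: output 1 ✗
  g6 stuck-at-0: output 0 ✓
  g6 stuck-at-1: output 1 ✗
Consistent faults: {g3 stuck-at-0, g4 stuck-at-1, g5 stuck-at-0, g6 stuck-at-0} — 4 in all.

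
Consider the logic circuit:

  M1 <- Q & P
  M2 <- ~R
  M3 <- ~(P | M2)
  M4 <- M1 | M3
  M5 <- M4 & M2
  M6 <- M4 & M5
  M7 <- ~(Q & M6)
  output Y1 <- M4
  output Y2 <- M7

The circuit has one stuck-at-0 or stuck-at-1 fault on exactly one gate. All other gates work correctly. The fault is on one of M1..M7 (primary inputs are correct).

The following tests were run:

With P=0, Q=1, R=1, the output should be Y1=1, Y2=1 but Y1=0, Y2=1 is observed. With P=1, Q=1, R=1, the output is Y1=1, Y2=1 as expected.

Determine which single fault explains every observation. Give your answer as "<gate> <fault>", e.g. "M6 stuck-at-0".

M3 stuck-at-0

Fault-free values for test 1 (P=0, Q=1, R=1): M1=0, M2=0, M3=1, M4=1, M5=0, M6=0, M7=1, giving Y1=1, Y2=1. Observed Y1=0, Y2=1.
Test 1: faults giving observed Y1=0, Y2=1 are {M2 stuck-at-1, M3 stuck-at-0, M4 stuck-at-0}.
Test 2 (P=1, Q=1, R=1): fault-free M1=1, M2=0, M3=0, M4=1, M5=0, M6=0, M7=1 → Y1=1, Y2=1; observed Y1=1, Y2=1. Eliminates M2 stuck-at-1, M4 stuck-at-0.
Only M3 stuck-at-0 is consistent with every test.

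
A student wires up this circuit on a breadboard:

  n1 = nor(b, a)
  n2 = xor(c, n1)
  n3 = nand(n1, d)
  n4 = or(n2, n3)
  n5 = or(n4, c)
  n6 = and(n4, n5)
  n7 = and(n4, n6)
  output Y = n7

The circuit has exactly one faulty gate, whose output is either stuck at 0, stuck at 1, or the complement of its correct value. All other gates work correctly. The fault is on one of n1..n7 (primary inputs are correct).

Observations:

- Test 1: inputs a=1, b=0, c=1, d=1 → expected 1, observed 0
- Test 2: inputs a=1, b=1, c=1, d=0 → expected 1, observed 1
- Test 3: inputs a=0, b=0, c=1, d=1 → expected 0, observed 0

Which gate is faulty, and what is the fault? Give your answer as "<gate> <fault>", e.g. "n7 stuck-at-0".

n1 stuck-at-1

Fault-free values for test 1 (a=1, b=0, c=1, d=1): n1=0, n2=1, n3=1, n4=1, n5=1, n6=1, n7=1, giving Y=1. Observed 0.
Test 1: faults giving observed 0 are {n1 stuck-at-1, n1 inverted output, n4 stuck-at-0, n4 inverted output, n5 stuck-at-0, n5 inverted output, n6 stuck-at-0, n6 inverted output, n7 stuck-at-0, n7 inverted output}.
Test 2 (a=1, b=1, c=1, d=0): fault-free n1=0, n2=1, n3=1, n4=1, n5=1, n6=1, n7=1 → 1; observed 1. Eliminates n4 stuck-at-0, n4 inverted output, n5 stuck-at-0, n5 inverted output, n6 stuck-at-0, n6 inverted output, n7 stuck-at-0, n7 inverted output.
Test 3 (a=0, b=0, c=1, d=1): fault-free n1=1, n2=0, n3=0, n4=0, n5=1, n6=0, n7=0 → 0; observed 0. Eliminates n1 inverted output.
Only n1 stuck-at-1 is consistent with every test.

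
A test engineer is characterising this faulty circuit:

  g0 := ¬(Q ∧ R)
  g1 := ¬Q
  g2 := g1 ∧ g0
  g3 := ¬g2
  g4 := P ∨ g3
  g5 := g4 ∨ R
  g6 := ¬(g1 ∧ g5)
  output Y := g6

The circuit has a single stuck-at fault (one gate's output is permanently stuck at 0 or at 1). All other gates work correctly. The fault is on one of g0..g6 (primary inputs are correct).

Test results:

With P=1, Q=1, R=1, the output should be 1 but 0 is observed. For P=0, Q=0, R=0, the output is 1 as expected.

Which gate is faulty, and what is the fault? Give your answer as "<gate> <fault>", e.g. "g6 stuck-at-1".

g1 stuck-at-1

Fault-free values for test 1 (P=1, Q=1, R=1): g0=0, g1=0, g2=0, g3=1, g4=1, g5=1, g6=1, giving Y=1. Observed 0.
Test 1: faults giving observed 0 are {g1 stuck-at-1, g6 stuck-at-0}.
Test 2 (P=0, Q=0, R=0): fault-free g0=1, g1=1, g2=1, g3=0, g4=0, g5=0, g6=1 → 1; observed 1. Eliminates g6 stuck-at-0.
Only g1 stuck-at-1 is consistent with every test.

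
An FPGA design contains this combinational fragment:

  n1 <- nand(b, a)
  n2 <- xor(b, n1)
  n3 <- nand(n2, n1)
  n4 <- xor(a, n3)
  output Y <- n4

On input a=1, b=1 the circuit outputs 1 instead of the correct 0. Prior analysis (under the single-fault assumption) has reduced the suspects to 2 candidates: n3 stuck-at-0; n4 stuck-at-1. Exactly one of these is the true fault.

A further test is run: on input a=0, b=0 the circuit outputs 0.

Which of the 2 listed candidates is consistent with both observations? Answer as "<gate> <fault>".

Evaluate each candidate on input a=0, b=0:
  n3 stuck-at-0: n1=1, n2=1, n3=0 [stuck-at-0], n4=0 → 0 — matches
  n4 stuck-at-1: n1=1, n2=1, n3=0, n4=1 [stuck-at-1] → 1 — eliminated
Only n3 stuck-at-0 reproduces the observed 0.

n3 stuck-at-0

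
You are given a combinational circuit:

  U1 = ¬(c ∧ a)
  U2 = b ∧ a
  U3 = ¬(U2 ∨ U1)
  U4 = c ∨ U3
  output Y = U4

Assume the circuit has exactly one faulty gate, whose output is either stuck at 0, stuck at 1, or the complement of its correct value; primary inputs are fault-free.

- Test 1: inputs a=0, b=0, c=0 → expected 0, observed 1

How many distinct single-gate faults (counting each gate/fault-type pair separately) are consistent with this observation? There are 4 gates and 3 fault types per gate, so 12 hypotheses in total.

Fault-free: U1=1, U2=0, U3=0, U4=0 → 0. Observed 1.
  U1 stuck-at-0: output 1 ✓
  U1 stuck-at-1: output 0 ✗
  U1 inverted output: output 1 ✓
  U2 stuck-at-0: output 0 ✗
  U2 stuck-at-1: output 0 ✗
  U2 inverted output: output 0 ✗
  U3 stuck-at-0: output 0 ✗
  U3 stuck-at-1: output 1 ✓
  U3 inverted output: output 1 ✓
  U4 stuck-at-0: output 0 ✗
  U4 stuck-at-1: output 1 ✓
  U4 inverted output: output 1 ✓
Consistent faults: {U1 stuck-at-0, U1 inverted output, U3 stuck-at-1, U3 inverted output, U4 stuck-at-1, U4 inverted output} — 6 in all.

6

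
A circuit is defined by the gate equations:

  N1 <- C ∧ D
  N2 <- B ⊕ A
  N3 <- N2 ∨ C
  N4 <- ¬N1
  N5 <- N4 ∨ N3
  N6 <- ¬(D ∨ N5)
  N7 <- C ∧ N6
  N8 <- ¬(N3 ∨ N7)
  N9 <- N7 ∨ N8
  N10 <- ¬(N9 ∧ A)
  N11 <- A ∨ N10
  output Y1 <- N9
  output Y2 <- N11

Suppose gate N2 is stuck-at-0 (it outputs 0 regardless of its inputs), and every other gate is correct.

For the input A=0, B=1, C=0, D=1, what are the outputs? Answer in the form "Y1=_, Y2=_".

Y1=1, Y2=1

Propagate with N2 forced: N1=0, N2=0 [stuck-at-0], N3=0, N4=1, N5=1, N6=0, N7=0, N8=1, N9=1, N10=1, N11=1.
So the outputs are Y1=1, Y2=1. (Without the fault they would be Y1=0, Y2=1.)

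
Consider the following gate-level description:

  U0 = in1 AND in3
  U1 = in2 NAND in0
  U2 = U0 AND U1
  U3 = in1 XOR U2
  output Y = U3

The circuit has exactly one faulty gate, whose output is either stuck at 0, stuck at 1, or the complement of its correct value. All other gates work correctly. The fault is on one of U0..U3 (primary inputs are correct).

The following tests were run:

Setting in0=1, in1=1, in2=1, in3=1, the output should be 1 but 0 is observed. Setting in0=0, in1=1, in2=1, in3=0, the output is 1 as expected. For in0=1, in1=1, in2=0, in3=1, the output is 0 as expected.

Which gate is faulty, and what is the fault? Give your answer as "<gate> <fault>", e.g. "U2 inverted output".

U1 stuck-at-1

Fault-free values for test 1 (in0=1, in1=1, in2=1, in3=1): U0=1, U1=0, U2=0, U3=1, giving Y=1. Observed 0.
Test 1: faults giving observed 0 are {U1 stuck-at-1, U1 inverted output, U2 stuck-at-1, U2 inverted output, U3 stuck-at-0, U3 inverted output}.
Test 2 (in0=0, in1=1, in2=1, in3=0): fault-free U0=0, U1=1, U2=0, U3=1 → 1; observed 1. Eliminates U2 stuck-at-1, U2 inverted output, U3 stuck-at-0, U3 inverted output.
Test 3 (in0=1, in1=1, in2=0, in3=1): fault-free U0=1, U1=1, U2=1, U3=0 → 0; observed 0. Eliminates U1 inverted output.
Only U1 stuck-at-1 is consistent with every test.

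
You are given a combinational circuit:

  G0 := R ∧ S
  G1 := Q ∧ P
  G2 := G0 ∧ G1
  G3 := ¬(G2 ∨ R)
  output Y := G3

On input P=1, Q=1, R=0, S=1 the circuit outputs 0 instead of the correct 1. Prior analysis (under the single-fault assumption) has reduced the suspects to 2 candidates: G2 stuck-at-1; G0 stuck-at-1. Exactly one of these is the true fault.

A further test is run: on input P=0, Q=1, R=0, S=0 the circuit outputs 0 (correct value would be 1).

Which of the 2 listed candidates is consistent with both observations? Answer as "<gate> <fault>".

Evaluate each candidate on input P=0, Q=1, R=0, S=0:
  G2 stuck-at-1: G0=0, G1=0, G2=1 [stuck-at-1], G3=0 → 0 — matches
  G0 stuck-at-1: G0=1 [stuck-at-1], G1=0, G2=0, G3=1 → 1 — eliminated
Only G2 stuck-at-1 reproduces the observed 0.

G2 stuck-at-1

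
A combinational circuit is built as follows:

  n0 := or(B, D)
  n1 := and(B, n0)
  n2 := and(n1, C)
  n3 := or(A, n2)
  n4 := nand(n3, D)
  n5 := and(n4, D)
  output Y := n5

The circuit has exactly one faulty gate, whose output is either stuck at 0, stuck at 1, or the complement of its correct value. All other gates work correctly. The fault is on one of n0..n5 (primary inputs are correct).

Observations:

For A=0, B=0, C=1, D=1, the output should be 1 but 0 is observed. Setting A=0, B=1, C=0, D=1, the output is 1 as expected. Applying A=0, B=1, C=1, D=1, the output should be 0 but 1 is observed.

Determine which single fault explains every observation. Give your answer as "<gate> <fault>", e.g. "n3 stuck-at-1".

Fault-free values for test 1 (A=0, B=0, C=1, D=1): n0=1, n1=0, n2=0, n3=0, n4=1, n5=1, giving Y=1. Observed 0.
Test 1: faults giving observed 0 are {n1 stuck-at-1, n1 inverted output, n2 stuck-at-1, n2 inverted output, n3 stuck-at-1, n3 inverted output, n4 stuck-at-0, n4 inverted output, n5 stuck-at-0, n5 inverted output}.
Test 2 (A=0, B=1, C=0, D=1): fault-free n0=1, n1=1, n2=0, n3=0, n4=1, n5=1 → 1; observed 1. Eliminates n2 stuck-at-1, n2 inverted output, n3 stuck-at-1, n3 inverted output, n4 stuck-at-0, n4 inverted output, n5 stuck-at-0, n5 inverted output.
Test 3 (A=0, B=1, C=1, D=1): fault-free n0=1, n1=1, n2=1, n3=1, n4=0, n5=0 → 0; observed 1. Eliminates n1 stuck-at-1.
Only n1 inverted output is consistent with every test.

n1 inverted output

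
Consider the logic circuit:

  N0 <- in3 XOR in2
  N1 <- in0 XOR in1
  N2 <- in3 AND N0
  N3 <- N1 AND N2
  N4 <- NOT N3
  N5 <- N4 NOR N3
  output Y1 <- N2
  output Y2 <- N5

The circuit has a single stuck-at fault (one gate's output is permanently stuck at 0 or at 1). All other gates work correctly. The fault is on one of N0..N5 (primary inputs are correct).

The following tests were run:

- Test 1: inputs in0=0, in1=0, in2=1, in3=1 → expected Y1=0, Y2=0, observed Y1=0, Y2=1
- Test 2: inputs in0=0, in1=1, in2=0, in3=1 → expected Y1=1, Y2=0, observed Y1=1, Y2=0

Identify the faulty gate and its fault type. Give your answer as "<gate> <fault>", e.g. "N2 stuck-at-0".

Fault-free values for test 1 (in0=0, in1=0, in2=1, in3=1): N0=0, N1=0, N2=0, N3=0, N4=1, N5=0, giving Y1=0, Y2=0. Observed Y1=0, Y2=1.
Test 1: faults giving observed Y1=0, Y2=1 are {N4 stuck-at-0, N5 stuck-at-1}.
Test 2 (in0=0, in1=1, in2=0, in3=1): fault-free N0=1, N1=1, N2=1, N3=1, N4=0, N5=0 → Y1=1, Y2=0; observed Y1=1, Y2=0. Eliminates N5 stuck-at-1.
Only N4 stuck-at-0 is consistent with every test.

N4 stuck-at-0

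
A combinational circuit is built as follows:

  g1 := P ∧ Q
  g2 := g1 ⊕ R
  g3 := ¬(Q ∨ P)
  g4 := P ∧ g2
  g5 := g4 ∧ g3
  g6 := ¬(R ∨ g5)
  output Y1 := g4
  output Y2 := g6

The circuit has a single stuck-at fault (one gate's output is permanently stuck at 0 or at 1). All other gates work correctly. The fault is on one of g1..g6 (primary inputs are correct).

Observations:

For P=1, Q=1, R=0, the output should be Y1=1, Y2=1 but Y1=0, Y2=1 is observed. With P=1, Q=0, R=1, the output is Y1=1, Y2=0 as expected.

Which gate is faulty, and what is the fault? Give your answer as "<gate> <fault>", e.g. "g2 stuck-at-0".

Fault-free values for test 1 (P=1, Q=1, R=0): g1=1, g2=1, g3=0, g4=1, g5=0, g6=1, giving Y1=1, Y2=1. Observed Y1=0, Y2=1.
Test 1: faults giving observed Y1=0, Y2=1 are {g1 stuck-at-0, g2 stuck-at-0, g4 stuck-at-0}.
Test 2 (P=1, Q=0, R=1): fault-free g1=0, g2=1, g3=0, g4=1, g5=0, g6=0 → Y1=1, Y2=0; observed Y1=1, Y2=0. Eliminates g2 stuck-at-0, g4 stuck-at-0.
Only g1 stuck-at-0 is consistent with every test.

g1 stuck-at-0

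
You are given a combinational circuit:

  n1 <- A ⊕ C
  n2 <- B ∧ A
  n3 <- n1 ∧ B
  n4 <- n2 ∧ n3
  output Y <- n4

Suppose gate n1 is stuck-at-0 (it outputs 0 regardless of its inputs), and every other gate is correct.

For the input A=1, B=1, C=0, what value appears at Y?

0

Propagate with n1 forced: n1=0 [stuck-at-0], n2=1, n3=0, n4=0.
So Y = 0. (Without the fault it would be 1.)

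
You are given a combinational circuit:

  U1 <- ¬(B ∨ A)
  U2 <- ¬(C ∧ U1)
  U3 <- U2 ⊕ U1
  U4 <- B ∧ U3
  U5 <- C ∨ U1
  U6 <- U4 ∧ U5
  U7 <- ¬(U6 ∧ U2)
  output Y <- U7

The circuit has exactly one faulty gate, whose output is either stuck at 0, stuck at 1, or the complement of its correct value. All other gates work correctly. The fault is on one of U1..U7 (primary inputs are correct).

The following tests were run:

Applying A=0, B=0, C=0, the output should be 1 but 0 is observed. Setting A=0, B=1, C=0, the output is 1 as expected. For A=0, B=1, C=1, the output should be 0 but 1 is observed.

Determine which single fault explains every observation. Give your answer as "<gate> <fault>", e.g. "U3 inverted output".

U4 inverted output

Fault-free values for test 1 (A=0, B=0, C=0): U1=1, U2=1, U3=0, U4=0, U5=1, U6=0, U7=1, giving Y=1. Observed 0.
Test 1: faults giving observed 0 are {U4 stuck-at-1, U4 inverted output, U6 stuck-at-1, U6 inverted output, U7 stuck-at-0, U7 inverted output}.
Test 2 (A=0, B=1, C=0): fault-free U1=0, U2=1, U3=1, U4=1, U5=0, U6=0, U7=1 → 1; observed 1. Eliminates U6 stuck-at-1, U6 inverted output, U7 stuck-at-0, U7 inverted output.
Test 3 (A=0, B=1, C=1): fault-free U1=0, U2=1, U3=1, U4=1, U5=1, U6=1, U7=0 → 0; observed 1. Eliminates U4 stuck-at-1.
Only U4 inverted output is consistent with every test.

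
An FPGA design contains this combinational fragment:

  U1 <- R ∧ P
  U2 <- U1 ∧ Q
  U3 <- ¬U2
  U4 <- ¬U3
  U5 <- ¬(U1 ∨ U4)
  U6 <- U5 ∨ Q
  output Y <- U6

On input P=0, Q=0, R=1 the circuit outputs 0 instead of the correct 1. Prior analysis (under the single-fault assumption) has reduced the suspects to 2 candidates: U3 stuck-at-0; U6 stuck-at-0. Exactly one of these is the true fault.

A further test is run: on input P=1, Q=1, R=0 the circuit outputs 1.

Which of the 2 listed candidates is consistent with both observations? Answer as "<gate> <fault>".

U3 stuck-at-0

Evaluate each candidate on input P=1, Q=1, R=0:
  U3 stuck-at-0: U1=0, U2=0, U3=0 [stuck-at-0], U4=1, U5=0, U6=1 → 1 — matches
  U6 stuck-at-0: U1=0, U2=0, U3=1, U4=0, U5=1, U6=0 [stuck-at-0] → 0 — eliminated
Only U3 stuck-at-0 reproduces the observed 1.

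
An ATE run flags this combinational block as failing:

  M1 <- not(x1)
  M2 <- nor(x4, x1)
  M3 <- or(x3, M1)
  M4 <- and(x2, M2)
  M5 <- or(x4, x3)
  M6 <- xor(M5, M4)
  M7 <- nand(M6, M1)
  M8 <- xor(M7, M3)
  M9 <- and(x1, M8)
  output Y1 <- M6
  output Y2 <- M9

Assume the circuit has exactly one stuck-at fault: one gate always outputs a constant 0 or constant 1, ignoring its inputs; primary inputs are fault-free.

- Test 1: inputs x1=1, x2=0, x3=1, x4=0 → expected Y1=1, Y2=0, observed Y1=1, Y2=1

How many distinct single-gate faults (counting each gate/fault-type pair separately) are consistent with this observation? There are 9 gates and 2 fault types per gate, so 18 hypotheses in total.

Fault-free: M1=0, M2=0, M3=1, M4=0, M5=1, M6=1, M7=1, M8=0, M9=0 → Y1=1, Y2=0. Observed Y1=1, Y2=1.
  M1: stuck-at-1 ✓; others ✗
  M2: none of the 2 fault types match ✗
  M3: stuck-at-0 ✓; others ✗
  M4: none of the 2 fault types match ✗
  M5: none of the 2 fault types match ✗
  M6: none of the 2 fault types match ✗
  M7: stuck-at-0 ✓; others ✗
  M8: stuck-at-1 ✓; others ✗
  M9: stuck-at-1 ✓; others ✗
Consistent faults: {M1 stuck-at-1, M3 stuck-at-0, M7 stuck-at-0, M8 stuck-at-1, M9 stuck-at-1} — 5 in all.

5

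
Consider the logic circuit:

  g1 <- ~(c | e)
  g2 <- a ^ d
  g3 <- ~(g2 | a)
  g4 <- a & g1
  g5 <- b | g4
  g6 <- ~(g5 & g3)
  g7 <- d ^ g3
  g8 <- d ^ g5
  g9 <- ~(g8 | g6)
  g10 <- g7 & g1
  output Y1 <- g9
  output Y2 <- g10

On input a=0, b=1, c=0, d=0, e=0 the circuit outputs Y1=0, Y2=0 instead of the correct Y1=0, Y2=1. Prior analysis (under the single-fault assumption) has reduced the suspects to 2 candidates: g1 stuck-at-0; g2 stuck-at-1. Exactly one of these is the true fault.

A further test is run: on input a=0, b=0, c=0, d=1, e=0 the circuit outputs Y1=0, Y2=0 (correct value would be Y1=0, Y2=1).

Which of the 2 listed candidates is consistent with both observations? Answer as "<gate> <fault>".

Evaluate each candidate on input a=0, b=0, c=0, d=1, e=0:
  g1 stuck-at-0: g1=0 [stuck-at-0], g2=1, g3=0, g4=0, g5=0, g6=1, g7=1, g8=1, g9=0, g10=0 → Y1=0, Y2=0 — matches
  g2 stuck-at-1: g1=1, g2=1 [stuck-at-1], g3=0, g4=0, g5=0, g6=1, g7=1, g8=1, g9=0, g10=1 → Y1=0, Y2=1 — eliminated
Only g1 stuck-at-0 reproduces the observed Y1=0, Y2=0.

g1 stuck-at-0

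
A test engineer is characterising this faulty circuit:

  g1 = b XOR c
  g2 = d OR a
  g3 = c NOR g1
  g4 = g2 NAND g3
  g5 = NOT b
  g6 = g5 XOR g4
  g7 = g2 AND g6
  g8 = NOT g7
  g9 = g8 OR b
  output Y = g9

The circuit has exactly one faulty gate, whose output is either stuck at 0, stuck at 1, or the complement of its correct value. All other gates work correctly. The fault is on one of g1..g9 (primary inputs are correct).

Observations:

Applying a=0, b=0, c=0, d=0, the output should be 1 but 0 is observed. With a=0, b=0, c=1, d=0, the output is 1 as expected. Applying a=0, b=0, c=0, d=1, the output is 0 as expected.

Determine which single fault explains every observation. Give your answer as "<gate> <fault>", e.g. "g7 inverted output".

g2 stuck-at-1

Fault-free values for test 1 (a=0, b=0, c=0, d=0): g1=0, g2=0, g3=1, g4=1, g5=1, g6=0, g7=0, g8=1, g9=1, giving Y=1. Observed 0.
Test 1: faults giving observed 0 are {g2 stuck-at-1, g2 inverted output, g7 stuck-at-1, g7 inverted output, g8 stuck-at-0, g8 inverted output, g9 stuck-at-0, g9 inverted output}.
Test 2 (a=0, b=0, c=1, d=0): fault-free g1=1, g2=0, g3=0, g4=1, g5=1, g6=0, g7=0, g8=1, g9=1 → 1; observed 1. Eliminates g7 stuck-at-1, g7 inverted output, g8 stuck-at-0, g8 inverted output, g9 stuck-at-0, g9 inverted output.
Test 3 (a=0, b=0, c=0, d=1): fault-free g1=0, g2=1, g3=1, g4=0, g5=1, g6=1, g7=1, g8=0, g9=0 → 0; observed 0. Eliminates g2 inverted output.
Only g2 stuck-at-1 is consistent with every test.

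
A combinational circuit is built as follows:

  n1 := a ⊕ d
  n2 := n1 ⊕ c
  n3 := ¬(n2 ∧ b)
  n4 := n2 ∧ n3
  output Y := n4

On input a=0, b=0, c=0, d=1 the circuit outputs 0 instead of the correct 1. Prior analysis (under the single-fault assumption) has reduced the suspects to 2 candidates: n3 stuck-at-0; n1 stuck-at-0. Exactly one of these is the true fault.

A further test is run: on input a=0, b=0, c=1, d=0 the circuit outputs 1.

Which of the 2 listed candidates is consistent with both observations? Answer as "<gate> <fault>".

n1 stuck-at-0

Evaluate each candidate on input a=0, b=0, c=1, d=0:
  n3 stuck-at-0: n1=0, n2=1, n3=0 [stuck-at-0], n4=0 → 0 — eliminated
  n1 stuck-at-0: n1=0 [stuck-at-0], n2=1, n3=1, n4=1 → 1 — matches
Only n1 stuck-at-0 reproduces the observed 1.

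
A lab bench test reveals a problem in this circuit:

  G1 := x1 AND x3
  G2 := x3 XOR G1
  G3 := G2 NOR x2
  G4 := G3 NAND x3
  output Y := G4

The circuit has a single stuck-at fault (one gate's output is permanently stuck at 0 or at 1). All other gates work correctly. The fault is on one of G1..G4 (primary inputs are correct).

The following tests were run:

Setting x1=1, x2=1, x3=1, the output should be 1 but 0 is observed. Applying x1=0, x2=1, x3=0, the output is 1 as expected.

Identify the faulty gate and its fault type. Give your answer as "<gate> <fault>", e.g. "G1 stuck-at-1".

G3 stuck-at-1

Fault-free values for test 1 (x1=1, x2=1, x3=1): G1=1, G2=0, G3=0, G4=1, giving Y=1. Observed 0.
Test 1: faults giving observed 0 are {G3 stuck-at-1, G4 stuck-at-0}.
Test 2 (x1=0, x2=1, x3=0): fault-free G1=0, G2=0, G3=0, G4=1 → 1; observed 1. Eliminates G4 stuck-at-0.
Only G3 stuck-at-1 is consistent with every test.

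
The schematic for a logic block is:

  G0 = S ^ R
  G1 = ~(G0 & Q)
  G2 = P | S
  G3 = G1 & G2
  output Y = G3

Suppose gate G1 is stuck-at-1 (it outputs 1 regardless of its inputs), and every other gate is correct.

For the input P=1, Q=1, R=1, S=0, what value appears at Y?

Propagate with G1 forced: G0=1, G1=1 [stuck-at-1], G2=1, G3=1.
So Y = 1. (Without the fault it would be 0.)

1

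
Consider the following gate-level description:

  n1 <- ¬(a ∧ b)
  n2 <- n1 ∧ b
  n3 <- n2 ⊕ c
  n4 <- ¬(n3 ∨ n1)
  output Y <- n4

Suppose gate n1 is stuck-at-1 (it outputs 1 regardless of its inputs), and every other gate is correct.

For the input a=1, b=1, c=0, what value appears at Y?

Propagate with n1 forced: n1=1 [stuck-at-1], n2=1, n3=1, n4=0.
So Y = 0. (Without the fault it would be 1.)

0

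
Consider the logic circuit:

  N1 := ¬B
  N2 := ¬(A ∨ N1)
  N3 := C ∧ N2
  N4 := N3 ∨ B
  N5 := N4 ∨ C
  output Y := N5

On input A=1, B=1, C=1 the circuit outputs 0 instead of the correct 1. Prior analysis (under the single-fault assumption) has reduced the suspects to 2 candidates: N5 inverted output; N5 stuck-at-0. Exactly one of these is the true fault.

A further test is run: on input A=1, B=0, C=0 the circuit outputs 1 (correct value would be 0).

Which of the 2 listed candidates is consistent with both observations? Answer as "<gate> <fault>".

N5 inverted output

Evaluate each candidate on input A=1, B=0, C=0:
  N5 inverted output: N1=1, N2=0, N3=0, N4=0, N5=1 [inverted output] → 1 — matches
  N5 stuck-at-0: N1=1, N2=0, N3=0, N4=0, N5=0 [stuck-at-0] → 0 — eliminated
Only N5 inverted output reproduces the observed 1.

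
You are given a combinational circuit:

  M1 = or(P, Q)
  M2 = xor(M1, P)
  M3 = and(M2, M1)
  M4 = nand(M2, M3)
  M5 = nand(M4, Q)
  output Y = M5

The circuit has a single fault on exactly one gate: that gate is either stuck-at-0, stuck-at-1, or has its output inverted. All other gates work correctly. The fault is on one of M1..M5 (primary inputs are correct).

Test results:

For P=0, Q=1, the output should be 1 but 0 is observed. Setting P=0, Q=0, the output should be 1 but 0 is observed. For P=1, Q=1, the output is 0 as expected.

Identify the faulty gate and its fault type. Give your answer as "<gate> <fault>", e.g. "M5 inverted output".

Fault-free values for test 1 (P=0, Q=1): M1=1, M2=1, M3=1, M4=0, M5=1, giving Y=1. Observed 0.
Test 1: faults giving observed 0 are {M1 stuck-at-0, M1 inverted output, M2 stuck-at-0, M2 inverted output, M3 stuck-at-0, M3 inverted output, M4 stuck-at-1, M4 inverted output, M5 stuck-at-0, M5 inverted output}.
Test 2 (P=0, Q=0): fault-free M1=0, M2=0, M3=0, M4=1, M5=1 → 1; observed 0. Eliminates M1 stuck-at-0, M1 inverted output, M2 stuck-at-0, M2 inverted output, M3 stuck-at-0, M3 inverted output, M4 stuck-at-1, M4 inverted output.
Test 3 (P=1, Q=1): fault-free M1=1, M2=0, M3=0, M4=1, M5=0 → 0; observed 0. Eliminates M5 inverted output.
Only M5 stuck-at-0 is consistent with every test.

M5 stuck-at-0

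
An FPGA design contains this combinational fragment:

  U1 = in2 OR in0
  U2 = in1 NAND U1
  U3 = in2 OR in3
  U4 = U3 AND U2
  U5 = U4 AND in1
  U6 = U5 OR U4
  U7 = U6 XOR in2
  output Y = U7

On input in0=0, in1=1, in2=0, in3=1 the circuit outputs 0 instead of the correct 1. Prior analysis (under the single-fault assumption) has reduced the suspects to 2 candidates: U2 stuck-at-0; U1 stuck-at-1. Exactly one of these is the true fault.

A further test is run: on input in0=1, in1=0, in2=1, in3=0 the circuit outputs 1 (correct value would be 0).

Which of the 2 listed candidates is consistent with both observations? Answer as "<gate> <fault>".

U2 stuck-at-0

Evaluate each candidate on input in0=1, in1=0, in2=1, in3=0:
  U2 stuck-at-0: U1=1, U2=0 [stuck-at-0], U3=1, U4=0, U5=0, U6=0, U7=1 → 1 — matches
  U1 stuck-at-1: U1=1 [stuck-at-1], U2=1, U3=1, U4=1, U5=0, U6=1, U7=0 → 0 — eliminated
Only U2 stuck-at-0 reproduces the observed 1.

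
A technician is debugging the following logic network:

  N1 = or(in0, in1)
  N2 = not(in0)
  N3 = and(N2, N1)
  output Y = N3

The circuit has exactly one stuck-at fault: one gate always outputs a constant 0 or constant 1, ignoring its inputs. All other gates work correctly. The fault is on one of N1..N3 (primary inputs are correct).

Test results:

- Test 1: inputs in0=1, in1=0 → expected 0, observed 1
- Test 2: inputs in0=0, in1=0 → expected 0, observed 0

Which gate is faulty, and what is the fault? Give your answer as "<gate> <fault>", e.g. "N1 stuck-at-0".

Fault-free values for test 1 (in0=1, in1=0): N1=1, N2=0, N3=0, giving Y=0. Observed 1.
Test 1: faults giving observed 1 are {N2 stuck-at-1, N3 stuck-at-1}.
Test 2 (in0=0, in1=0): fault-free N1=0, N2=1, N3=0 → 0; observed 0. Eliminates N3 stuck-at-1.
Only N2 stuck-at-1 is consistent with every test.

N2 stuck-at-1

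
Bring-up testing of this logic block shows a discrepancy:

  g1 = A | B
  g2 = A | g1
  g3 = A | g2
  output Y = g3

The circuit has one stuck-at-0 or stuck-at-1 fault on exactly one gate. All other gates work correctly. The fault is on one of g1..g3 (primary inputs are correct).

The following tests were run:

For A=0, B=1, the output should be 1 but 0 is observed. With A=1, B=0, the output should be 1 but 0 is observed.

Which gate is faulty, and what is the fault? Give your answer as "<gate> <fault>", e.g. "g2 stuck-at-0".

Fault-free values for test 1 (A=0, B=1): g1=1, g2=1, g3=1, giving Y=1. Observed 0.
Test 1: faults giving observed 0 are {g1 stuck-at-0, g2 stuck-at-0, g3 stuck-at-0}.
Test 2 (A=1, B=0): fault-free g1=1, g2=1, g3=1 → 1; observed 0. Eliminates g1 stuck-at-0, g2 stuck-at-0.
Only g3 stuck-at-0 is consistent with every test.

g3 stuck-at-0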